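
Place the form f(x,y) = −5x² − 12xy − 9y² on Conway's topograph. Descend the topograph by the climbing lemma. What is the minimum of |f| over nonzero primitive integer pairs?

translate: b→2 (≡12 mod 10), so (5,12,9)→(5,2,2)
flip: (5,2,2)→(2,-2,5)
translate: b→2 (≡-2 mod 4), so (2,-2,5)→(2,2,5)
reduced (well bottom): (2,2,5) with a≤c, −a<b≤a
well minimum |f| = |-2| = 2 (negative-definite)

2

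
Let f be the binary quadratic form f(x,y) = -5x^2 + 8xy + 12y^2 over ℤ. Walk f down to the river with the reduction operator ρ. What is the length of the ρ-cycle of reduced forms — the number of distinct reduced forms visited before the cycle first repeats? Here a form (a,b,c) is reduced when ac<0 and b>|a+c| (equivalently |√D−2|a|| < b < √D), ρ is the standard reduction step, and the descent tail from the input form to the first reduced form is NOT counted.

D = 304, ⌊√D⌋ = 17
river: ρ → (12,16,-1)
river: ρ → (-1,16,12)
river: ρ → (12,8,-5)
river: ρ → (-5,12,8)
river: ρ → (8,4,-9)
river: ρ → (-9,14,3)
river: ρ → (3,16,-4)
river: ρ → (-4,16,3)
river: ρ → (3,14,-9)
river: ρ → (-9,4,8)
river: ρ → (8,12,-5)
river: ρ → (-5,8,12)
ρ-cycle length = 12 (tail of 0 descent steps not counted)

12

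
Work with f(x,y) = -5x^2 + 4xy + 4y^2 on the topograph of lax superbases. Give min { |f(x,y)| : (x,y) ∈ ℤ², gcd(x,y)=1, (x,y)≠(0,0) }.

river: ρ → (4,4,-5)
river: ρ → (-5,6,3)
river: ρ → (3,6,-5)
river: ρ → (-5,4,4)
closes: descent 0, river 4
min |a| on river = 3

3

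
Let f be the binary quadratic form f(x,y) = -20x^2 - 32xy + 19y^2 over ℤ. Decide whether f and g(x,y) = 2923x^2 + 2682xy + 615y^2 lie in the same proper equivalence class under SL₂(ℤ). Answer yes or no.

D₁ = 2544, D₂ = 2544
river cycle of f (length 12): (19, 32, -20), (-20, 48, 3), (3, 48, -20), (-20, 32, 19), (19, 44, -8), (-8, 36, 39), (39, 42, -5), (-5, 48, 12), (12, 48, -5), (-5, 42, 39), … (2 more)
river cycle of g (length 12): (19, 32, -20), (-20, 48, 3), (3, 48, -20), (-20, 32, 19), (19, 44, -8), (-8, 36, 39), (39, 42, -5), (-5, 48, 12), (12, 48, -5), (-5, 42, 39), … (2 more)
cycles coincide ⇒ equivalent

yes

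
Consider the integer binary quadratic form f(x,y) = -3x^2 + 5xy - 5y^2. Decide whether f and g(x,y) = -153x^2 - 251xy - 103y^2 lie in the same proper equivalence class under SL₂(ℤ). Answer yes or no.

D₁ = -35, D₂ = -35
f is negative-definite; reduce −f:
−f: translate: b→1 (≡-5 mod 6), so (3,-5,5)→(3,1,3)
−f: reduced (well bottom): (3,1,3) with a≤c, −a<b≤a
flip sign back: reduced form of f is (-3,-1,-3)
g is negative-definite; reduce −g:
−g: translate: b→-55 (≡251 mod 306), so (153,251,103)→(153,-55,5)
−g: flip: (153,-55,5)→(5,55,153)
−g: translate: b→5 (≡55 mod 10), so (5,55,153)→(5,5,3)
−g: flip: (5,5,3)→(3,-5,5)
−g: translate: b→1 (≡-5 mod 6), so (3,-5,5)→(3,1,3)
−g: reduced (well bottom): (3,1,3) with a≤c, −a<b≤a
flip sign back: reduced form of g is (-3,-1,-3)
reduced forms (-3, -1, -3) vs (-3, -1, -3) ⇒ equivalent

yes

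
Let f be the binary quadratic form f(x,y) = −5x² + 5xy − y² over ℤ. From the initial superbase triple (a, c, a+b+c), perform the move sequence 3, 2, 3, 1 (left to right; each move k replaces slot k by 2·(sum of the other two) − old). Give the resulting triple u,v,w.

start (-5,-1,-1) = (f(1,0),f(0,1),f(1,1))
replace slot 3: 2·((-5)+(-1)) − (-1) = -11 → (-5,-1,-11)
replace slot 2: 2·((-5)+(-11)) − (-1) = -31 → (-5,-31,-11)
replace slot 3: 2·((-5)+(-31)) − (-11) = -61 → (-5,-31,-61)
replace slot 1: 2·((-31)+(-61)) − (-5) = -179 → (-179,-31,-61)

-179,-31,-61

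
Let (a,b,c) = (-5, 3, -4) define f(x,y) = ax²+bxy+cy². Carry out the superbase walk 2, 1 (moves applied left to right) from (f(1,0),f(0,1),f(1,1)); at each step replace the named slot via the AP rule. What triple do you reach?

start (-5,-4,-6) = (f(1,0),f(0,1),f(1,1))
replace slot 2: 2·((-5)+(-6)) − (-4) = -18 → (-5,-18,-6)
replace slot 1: 2·((-18)+(-6)) − (-5) = -43 → (-43,-18,-6)

-43,-18,-6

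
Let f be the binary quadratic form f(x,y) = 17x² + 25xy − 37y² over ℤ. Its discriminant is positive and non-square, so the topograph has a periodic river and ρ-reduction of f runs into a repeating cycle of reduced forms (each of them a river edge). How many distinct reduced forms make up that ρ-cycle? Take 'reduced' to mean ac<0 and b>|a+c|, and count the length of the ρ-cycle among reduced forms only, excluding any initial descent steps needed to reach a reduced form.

D = 3141, ⌊√D⌋ = 56
river: ρ → (-37,49,5)
river: ρ → (5,51,-27)
river: ρ → (-27,3,29)
river: ρ → (29,55,-1)
river: ρ → (-1,55,29)
river: ρ → (29,3,-27)
river: ρ → (-27,51,5)
river: ρ → (5,49,-37)
river: ρ → (-37,25,17)
river: ρ → (17,43,-19)
river: ρ → (-19,33,27)
river: ρ → (27,21,-25)
river: ρ → (-25,29,23)
river: ρ → (23,17,-31)
river: ρ → (-31,45,9)
river: ρ → (9,45,-31)
river: ρ → (-31,17,23)
river: ρ → (23,29,-25)
river: ρ → (-25,21,27)
river: ρ → (27,33,-19)
river: ρ → (-19,43,17)
river: ρ → (17,25,-37)
ρ-cycle length = 22 (tail of 0 descent steps not counted)

22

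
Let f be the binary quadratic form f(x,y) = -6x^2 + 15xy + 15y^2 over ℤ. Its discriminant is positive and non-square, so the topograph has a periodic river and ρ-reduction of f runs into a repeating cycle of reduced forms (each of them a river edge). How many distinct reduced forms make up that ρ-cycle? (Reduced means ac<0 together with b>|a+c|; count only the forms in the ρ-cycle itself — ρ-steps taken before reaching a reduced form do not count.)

D = 585, ⌊√D⌋ = 24
river: ρ → (15,15,-6)
river: ρ → (-6,21,6)
river: ρ → (6,15,-15)
river: ρ → (-15,15,6)
river: ρ → (6,21,-6)
river: ρ → (-6,15,15)
ρ-cycle length = 6 (tail of 0 descent steps not counted)

6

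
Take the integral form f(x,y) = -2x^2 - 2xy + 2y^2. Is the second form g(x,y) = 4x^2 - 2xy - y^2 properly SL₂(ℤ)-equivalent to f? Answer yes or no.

D₁ = 20, D₂ = 20
river cycle of f (length 2): (2, 2, -2), (-2, 2, 2)
river cycle of g (length 2): (-1, 4, 1), (1, 4, -1)
cycles differ ⇒ inequivalent

no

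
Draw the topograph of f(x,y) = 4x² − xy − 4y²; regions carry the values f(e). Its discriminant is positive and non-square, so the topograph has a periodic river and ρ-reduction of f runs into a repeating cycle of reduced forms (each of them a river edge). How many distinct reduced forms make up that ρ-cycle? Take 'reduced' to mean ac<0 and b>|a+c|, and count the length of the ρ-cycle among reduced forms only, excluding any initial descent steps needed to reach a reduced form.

D = 65, ⌊√D⌋ = 8
descent: ρ → (-4,1,4)  [lands on river]
river: ρ → (4,7,-1)
river: ρ → (-1,7,4)
river: ρ → (4,1,-4)
river: ρ → (-4,7,1)
river: ρ → (1,7,-4)
ρ-cycle length = 6 (tail of 1 descent step not counted)

6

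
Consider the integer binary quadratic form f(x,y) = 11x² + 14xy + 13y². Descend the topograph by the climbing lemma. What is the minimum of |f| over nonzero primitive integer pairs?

translate: b→-8 (≡14 mod 22), so (11,14,13)→(11,-8,10)
flip: (11,-8,10)→(10,8,11)
reduced (well bottom): (10,8,11) with a≤c, −a<b≤a
well minimum = a = 10

10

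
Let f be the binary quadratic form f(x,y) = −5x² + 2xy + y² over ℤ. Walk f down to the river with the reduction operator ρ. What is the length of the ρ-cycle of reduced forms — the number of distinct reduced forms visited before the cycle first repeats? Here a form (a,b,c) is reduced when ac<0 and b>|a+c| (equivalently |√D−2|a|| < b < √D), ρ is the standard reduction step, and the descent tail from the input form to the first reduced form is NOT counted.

D = 24, ⌊√D⌋ = 4
descent: ρ → (1,4,-2)  [lands on river]
river: ρ → (-2,4,1)
ρ-cycle length = 2 (tail of 1 descent step not counted)

2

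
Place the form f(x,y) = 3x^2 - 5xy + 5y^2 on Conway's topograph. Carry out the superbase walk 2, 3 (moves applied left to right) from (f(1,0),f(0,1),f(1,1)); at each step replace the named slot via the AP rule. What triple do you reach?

start (3,5,3) = (f(1,0),f(0,1),f(1,1))
replace slot 2: 2·(3+3) − 5 = 7 → (3,7,3)
replace slot 3: 2·(3+7) − 3 = 17 → (3,7,17)

3,7,17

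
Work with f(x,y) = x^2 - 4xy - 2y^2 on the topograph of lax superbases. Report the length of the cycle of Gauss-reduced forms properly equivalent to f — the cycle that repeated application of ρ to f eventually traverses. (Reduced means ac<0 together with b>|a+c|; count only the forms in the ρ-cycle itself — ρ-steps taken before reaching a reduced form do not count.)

D = 24, ⌊√D⌋ = 4
descent: ρ → (-2,4,1)  [lands on river]
river: ρ → (1,4,-2)
ρ-cycle length = 2 (tail of 1 descent step not counted)

2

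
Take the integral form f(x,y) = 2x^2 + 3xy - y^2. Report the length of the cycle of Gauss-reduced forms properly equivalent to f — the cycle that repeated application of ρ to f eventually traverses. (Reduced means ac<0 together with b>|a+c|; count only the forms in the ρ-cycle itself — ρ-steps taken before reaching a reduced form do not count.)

D = 17, ⌊√D⌋ = 4
river: ρ → (-1,3,2)
river: ρ → (2,1,-2)
river: ρ → (-2,3,1)
river: ρ → (1,3,-2)
river: ρ → (-2,1,2)
river: ρ → (2,3,-1)
ρ-cycle length = 6 (tail of 0 descent steps not counted)

6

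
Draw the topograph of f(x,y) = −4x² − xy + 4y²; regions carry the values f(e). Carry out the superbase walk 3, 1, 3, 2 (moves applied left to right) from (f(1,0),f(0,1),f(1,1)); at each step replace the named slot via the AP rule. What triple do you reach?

start (-4,4,-1) = (f(1,0),f(0,1),f(1,1))
replace slot 3: 2·((-4)+4) − (-1) = 1 → (-4,4,1)
replace slot 1: 2·(4+1) − (-4) = 14 → (14,4,1)
replace slot 3: 2·(14+4) − 1 = 35 → (14,4,35)
replace slot 2: 2·(14+35) − 4 = 94 → (14,94,35)

14,94,35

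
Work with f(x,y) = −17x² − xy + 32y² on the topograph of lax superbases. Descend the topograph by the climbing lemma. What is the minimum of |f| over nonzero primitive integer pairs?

descent: ρ → (32,1,-17)
descent: ρ → (-17,33,16)  [lands on river]
river: ρ → (16,31,-19)
river: ρ → (-19,45,2)
river: ρ → (2,43,-41)
river: ρ → (-41,39,4)
river: ρ → (4,41,-31)
river: ρ → (-31,21,14)
river: ρ → (14,35,-17)
closes: descent 2, river 8
min |a| on river = 2

2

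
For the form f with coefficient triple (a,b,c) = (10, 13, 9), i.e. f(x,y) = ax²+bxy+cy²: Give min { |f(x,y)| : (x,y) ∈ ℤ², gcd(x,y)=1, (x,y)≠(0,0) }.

translate: b→-7 (≡13 mod 20), so (10,13,9)→(10,-7,6)
flip: (10,-7,6)→(6,7,10)
translate: b→-5 (≡7 mod 12), so (6,7,10)→(6,-5,9)
reduced (well bottom): (6,-5,9) with a≤c, −a<b≤a
well minimum = a = 6

6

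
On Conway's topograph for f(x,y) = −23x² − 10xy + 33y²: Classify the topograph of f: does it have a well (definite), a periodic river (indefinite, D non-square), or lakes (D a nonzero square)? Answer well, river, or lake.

D = b²−4ac = (-10)² − 4·(-23)·33 = 3136
D = 56² is a perfect square ⇒ form factors over ℤ ⇒ lakes

lake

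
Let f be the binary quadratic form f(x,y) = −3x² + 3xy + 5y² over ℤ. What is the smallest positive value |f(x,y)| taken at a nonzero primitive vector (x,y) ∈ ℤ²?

river: ρ → (5,7,-1)
river: ρ → (-1,7,5)
river: ρ → (5,3,-3)
river: ρ → (-3,3,5)
closes: descent 0, river 4
min |a| on river = 1

1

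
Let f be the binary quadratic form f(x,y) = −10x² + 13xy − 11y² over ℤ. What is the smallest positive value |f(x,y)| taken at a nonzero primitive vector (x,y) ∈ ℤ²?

translate: b→7 (≡-13 mod 20), so (10,-13,11)→(10,7,8)
flip: (10,7,8)→(8,-7,10)
reduced (well bottom): (8,-7,10) with a≤c, −a<b≤a
well minimum |f| = |-8| = 8 (negative-definite)

8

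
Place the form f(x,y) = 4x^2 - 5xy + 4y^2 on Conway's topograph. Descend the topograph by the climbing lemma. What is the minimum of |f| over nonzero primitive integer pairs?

translate: b→3 (≡-5 mod 8), so (4,-5,4)→(4,3,3)
flip: (4,3,3)→(3,-3,4)
translate: b→3 (≡-3 mod 6), so (3,-3,4)→(3,3,4)
reduced (well bottom): (3,3,4) with a≤c, −a<b≤a
well minimum = a = 3

3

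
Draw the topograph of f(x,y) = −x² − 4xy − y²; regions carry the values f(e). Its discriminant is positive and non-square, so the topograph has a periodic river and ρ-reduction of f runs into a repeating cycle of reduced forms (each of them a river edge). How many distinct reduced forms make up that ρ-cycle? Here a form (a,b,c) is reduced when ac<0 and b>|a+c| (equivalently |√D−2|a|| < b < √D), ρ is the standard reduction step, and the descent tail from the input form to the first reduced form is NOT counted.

D = 12, ⌊√D⌋ = 3
descent: ρ → (-1,2,2)  [lands on river]
river: ρ → (2,2,-1)
ρ-cycle length = 2 (tail of 1 descent step not counted)

2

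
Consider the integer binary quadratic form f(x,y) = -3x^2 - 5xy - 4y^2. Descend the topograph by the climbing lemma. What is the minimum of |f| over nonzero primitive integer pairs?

translate: b→-1 (≡5 mod 6), so (3,5,4)→(3,-1,2)
flip: (3,-1,2)→(2,1,3)
reduced (well bottom): (2,1,3) with a≤c, −a<b≤a
well minimum |f| = |-2| = 2 (negative-definite)

2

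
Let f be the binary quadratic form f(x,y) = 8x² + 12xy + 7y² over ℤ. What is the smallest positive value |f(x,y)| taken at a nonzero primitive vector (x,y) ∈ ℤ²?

translate: b→-4 (≡12 mod 16), so (8,12,7)→(8,-4,3)
flip: (8,-4,3)→(3,4,8)
translate: b→-2 (≡4 mod 6), so (3,4,8)→(3,-2,7)
reduced (well bottom): (3,-2,7) with a≤c, −a<b≤a
well minimum = a = 3

3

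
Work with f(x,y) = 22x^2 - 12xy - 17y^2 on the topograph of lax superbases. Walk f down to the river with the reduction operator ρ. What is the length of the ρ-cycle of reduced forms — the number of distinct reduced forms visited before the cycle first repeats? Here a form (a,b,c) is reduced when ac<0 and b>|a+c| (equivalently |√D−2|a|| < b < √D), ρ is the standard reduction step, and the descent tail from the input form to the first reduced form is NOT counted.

D = 1640, ⌊√D⌋ = 40
descent: ρ → (-17,12,22)  [lands on river]
river: ρ → (22,32,-7)
river: ρ → (-7,38,7)
river: ρ → (7,32,-22)
river: ρ → (-22,12,17)
river: ρ → (17,22,-17)
ρ-cycle length = 6 (tail of 1 descent step not counted)

6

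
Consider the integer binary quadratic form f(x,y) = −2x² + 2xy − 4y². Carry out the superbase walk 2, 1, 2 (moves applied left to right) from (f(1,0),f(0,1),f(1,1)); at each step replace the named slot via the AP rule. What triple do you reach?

start (-2,-4,-4) = (f(1,0),f(0,1),f(1,1))
replace slot 2: 2·((-2)+(-4)) − (-4) = -8 → (-2,-8,-4)
replace slot 1: 2·((-8)+(-4)) − (-2) = -22 → (-22,-8,-4)
replace slot 2: 2·((-22)+(-4)) − (-8) = -44 → (-22,-44,-4)

-22,-44,-4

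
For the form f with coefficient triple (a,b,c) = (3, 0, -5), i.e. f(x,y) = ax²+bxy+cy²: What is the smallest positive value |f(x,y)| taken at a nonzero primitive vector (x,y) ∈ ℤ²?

descent: ρ → (-5,0,3)
descent: ρ → (3,6,-2)  [lands on river]
river: ρ → (-2,6,3)
closes: descent 2, river 2
min |a| on river = 2

2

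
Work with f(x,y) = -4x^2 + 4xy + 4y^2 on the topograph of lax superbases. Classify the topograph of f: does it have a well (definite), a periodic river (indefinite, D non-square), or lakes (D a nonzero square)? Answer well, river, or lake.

D = b²−4ac = 4² − 4·(-4)·4 = 80
D > 0 non-square ⇒ indefinite ⇒ periodic river

river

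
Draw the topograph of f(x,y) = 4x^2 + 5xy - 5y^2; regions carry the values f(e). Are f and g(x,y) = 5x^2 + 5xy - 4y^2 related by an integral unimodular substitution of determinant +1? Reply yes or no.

D₁ = 105, D₂ = 105
river cycle of f (length 6): (-5, 5, 4), (4, 3, -6), (-6, 9, 1), (1, 9, -6), (-6, 3, 4), (4, 5, -5)
river cycle of g (length 6): (-4, 3, 6), (6, 9, -1), (-1, 9, 6), (6, 3, -4), (-4, 5, 5), (5, 5, -4)
cycles differ ⇒ inequivalent

no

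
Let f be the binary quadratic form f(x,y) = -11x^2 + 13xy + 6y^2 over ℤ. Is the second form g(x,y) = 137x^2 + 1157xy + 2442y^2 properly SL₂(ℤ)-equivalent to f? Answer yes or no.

D₁ = 433, D₂ = 433
river cycle of f (length 46): (6, 11, -13), (-13, 15, 4), (4, 17, -9), (-9, 19, 2), (2, 17, -18), (-18, 19, 1), (1, 19, -18), (-18, 17, 2), (2, 19, -9), (-9, 17, 4), … (36 more)
river cycle of g (length 46): (6, 11, -13), (-13, 15, 4), (4, 17, -9), (-9, 19, 2), (2, 17, -18), (-18, 19, 1), (1, 19, -18), (-18, 17, 2), (2, 19, -9), (-9, 17, 4), … (36 more)
cycles coincide ⇒ equivalent

yes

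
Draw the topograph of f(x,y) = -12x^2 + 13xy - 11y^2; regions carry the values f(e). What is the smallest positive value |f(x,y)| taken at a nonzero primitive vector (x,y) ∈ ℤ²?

translate: b→11 (≡-13 mod 24), so (12,-13,11)→(12,11,10)
flip: (12,11,10)→(10,-11,12)
translate: b→9 (≡-11 mod 20), so (10,-11,12)→(10,9,11)
reduced (well bottom): (10,9,11) with a≤c, −a<b≤a
well minimum |f| = |-10| = 10 (negative-definite)

10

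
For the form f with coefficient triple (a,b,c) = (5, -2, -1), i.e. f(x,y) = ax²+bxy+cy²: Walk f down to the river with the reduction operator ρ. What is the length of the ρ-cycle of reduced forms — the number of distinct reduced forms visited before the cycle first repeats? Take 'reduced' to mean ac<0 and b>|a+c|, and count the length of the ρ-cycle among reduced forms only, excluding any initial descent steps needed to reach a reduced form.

D = 24, ⌊√D⌋ = 4
descent: ρ → (-1,4,2)  [lands on river]
river: ρ → (2,4,-1)
ρ-cycle length = 2 (tail of 1 descent step not counted)

2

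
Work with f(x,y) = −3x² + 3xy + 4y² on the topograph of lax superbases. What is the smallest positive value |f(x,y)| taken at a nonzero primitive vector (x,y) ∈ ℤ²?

river: ρ → (4,5,-2)
river: ρ → (-2,7,1)
river: ρ → (1,7,-2)
river: ρ → (-2,5,4)
river: ρ → (4,3,-3)
river: ρ → (-3,3,4)
closes: descent 0, river 6
min |a| on river = 1

1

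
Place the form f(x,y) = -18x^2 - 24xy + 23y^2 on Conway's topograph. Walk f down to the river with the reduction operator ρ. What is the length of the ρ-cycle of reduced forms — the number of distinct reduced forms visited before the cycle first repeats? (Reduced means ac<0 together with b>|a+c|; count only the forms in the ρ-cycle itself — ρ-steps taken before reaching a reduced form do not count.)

D = 2232, ⌊√D⌋ = 47
descent: ρ → (23,24,-18)  [lands on river]
river: ρ → (-18,12,29)
river: ρ → (29,46,-1)
river: ρ → (-1,46,29)
river: ρ → (29,12,-18)
river: ρ → (-18,24,23)
river: ρ → (23,22,-19)
river: ρ → (-19,16,26)
river: ρ → (26,36,-9)
river: ρ → (-9,36,26)
river: ρ → (26,16,-19)
river: ρ → (-19,22,23)
ρ-cycle length = 12 (tail of 1 descent step not counted)

12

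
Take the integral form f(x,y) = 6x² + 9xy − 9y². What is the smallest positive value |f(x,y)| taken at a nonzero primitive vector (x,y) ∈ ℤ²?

river: ρ → (-9,9,6)
river: ρ → (6,15,-3)
river: ρ → (-3,15,6)
river: ρ → (6,9,-9)
closes: descent 0, river 4
min |a| on river = 3

3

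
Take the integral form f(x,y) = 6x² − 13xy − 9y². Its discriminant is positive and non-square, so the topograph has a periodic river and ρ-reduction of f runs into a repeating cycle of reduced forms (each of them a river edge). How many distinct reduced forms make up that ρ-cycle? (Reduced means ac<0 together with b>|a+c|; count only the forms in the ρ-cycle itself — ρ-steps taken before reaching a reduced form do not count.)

D = 385, ⌊√D⌋ = 19
descent: ρ → (-9,13,6)  [lands on river]
river: ρ → (6,11,-11)
river: ρ → (-11,11,6)
river: ρ → (6,13,-9)
river: ρ → (-9,5,10)
river: ρ → (10,15,-4)
river: ρ → (-4,17,6)
river: ρ → (6,19,-1)
river: ρ → (-1,19,6)
river: ρ → (6,17,-4)
river: ρ → (-4,15,10)
river: ρ → (10,5,-9)
ρ-cycle length = 12 (tail of 1 descent step not counted)

12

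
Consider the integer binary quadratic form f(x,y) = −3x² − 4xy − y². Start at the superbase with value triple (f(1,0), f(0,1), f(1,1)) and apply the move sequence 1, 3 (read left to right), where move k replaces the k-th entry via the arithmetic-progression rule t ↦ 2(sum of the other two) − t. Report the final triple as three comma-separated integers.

start (-3,-1,-8) = (f(1,0),f(0,1),f(1,1))
replace slot 1: 2·((-1)+(-8)) − (-3) = -15 → (-15,-1,-8)
replace slot 3: 2·((-15)+(-1)) − (-8) = -24 → (-15,-1,-24)

-15,-1,-24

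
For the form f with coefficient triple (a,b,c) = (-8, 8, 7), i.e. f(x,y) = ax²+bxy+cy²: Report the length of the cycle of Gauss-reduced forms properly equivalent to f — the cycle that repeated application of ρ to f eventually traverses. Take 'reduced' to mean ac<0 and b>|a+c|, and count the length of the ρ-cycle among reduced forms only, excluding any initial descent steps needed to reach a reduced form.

D = 288, ⌊√D⌋ = 16
river: ρ → (7,6,-9)
river: ρ → (-9,12,4)
river: ρ → (4,12,-9)
river: ρ → (-9,6,7)
river: ρ → (7,8,-8)
river: ρ → (-8,8,7)
ρ-cycle length = 6 (tail of 0 descent steps not counted)

6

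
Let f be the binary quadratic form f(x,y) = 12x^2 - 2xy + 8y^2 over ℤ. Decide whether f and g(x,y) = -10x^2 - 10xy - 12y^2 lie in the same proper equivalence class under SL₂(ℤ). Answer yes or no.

D₁ = -380, D₂ = -380
f: flip: (12,-2,8)→(8,2,12)
f: reduced (well bottom): (8,2,12) with a≤c, −a<b≤a
g is negative-definite; reduce −g:
−g: reduced (well bottom): (10,10,12) with a≤c, −a<b≤a
flip sign back: reduced form of g is (-10,-10,-12)
reduced forms (8, 2, 12) vs (-10, -10, -12) ⇒ inequivalent

no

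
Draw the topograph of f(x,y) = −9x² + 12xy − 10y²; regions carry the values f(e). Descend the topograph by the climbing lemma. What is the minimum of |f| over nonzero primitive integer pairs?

translate: b→6 (≡-12 mod 18), so (9,-12,10)→(9,6,7)
flip: (9,6,7)→(7,-6,9)
reduced (well bottom): (7,-6,9) with a≤c, −a<b≤a
well minimum |f| = |-7| = 7 (negative-definite)

7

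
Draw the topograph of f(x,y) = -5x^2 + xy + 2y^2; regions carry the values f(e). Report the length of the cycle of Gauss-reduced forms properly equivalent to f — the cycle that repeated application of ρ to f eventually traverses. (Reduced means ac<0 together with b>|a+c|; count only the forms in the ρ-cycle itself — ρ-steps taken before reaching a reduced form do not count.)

D = 41, ⌊√D⌋ = 6
descent: ρ → (2,3,-4)  [lands on river]
river: ρ → (-4,5,1)
river: ρ → (1,5,-4)
river: ρ → (-4,3,2)
river: ρ → (2,5,-2)
river: ρ → (-2,3,4)
river: ρ → (4,5,-1)
river: ρ → (-1,5,4)
river: ρ → (4,3,-2)
river: ρ → (-2,5,2)
ρ-cycle length = 10 (tail of 1 descent step not counted)

10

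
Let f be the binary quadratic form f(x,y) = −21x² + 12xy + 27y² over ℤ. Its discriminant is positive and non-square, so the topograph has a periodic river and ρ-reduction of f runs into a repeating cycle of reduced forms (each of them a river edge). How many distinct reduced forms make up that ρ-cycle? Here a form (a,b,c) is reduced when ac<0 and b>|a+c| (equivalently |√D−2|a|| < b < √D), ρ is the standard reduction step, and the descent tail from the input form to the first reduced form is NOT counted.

D = 2412, ⌊√D⌋ = 49
river: ρ → (27,42,-6)
river: ρ → (-6,42,27)
river: ρ → (27,12,-21)
river: ρ → (-21,30,18)
river: ρ → (18,42,-9)
river: ρ → (-9,48,3)
river: ρ → (3,48,-9)
river: ρ → (-9,42,18)
river: ρ → (18,30,-21)
river: ρ → (-21,12,27)
ρ-cycle length = 10 (tail of 0 descent steps not counted)

10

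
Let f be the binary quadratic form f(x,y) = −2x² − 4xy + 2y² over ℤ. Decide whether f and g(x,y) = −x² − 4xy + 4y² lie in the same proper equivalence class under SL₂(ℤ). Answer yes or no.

D₁ = 32, D₂ = 32
river cycle of f (length 2): (2, 4, -2), (-2, 4, 2)
river cycle of g (length 2): (4, 4, -1), (-1, 4, 4)
cycles differ ⇒ inequivalent

no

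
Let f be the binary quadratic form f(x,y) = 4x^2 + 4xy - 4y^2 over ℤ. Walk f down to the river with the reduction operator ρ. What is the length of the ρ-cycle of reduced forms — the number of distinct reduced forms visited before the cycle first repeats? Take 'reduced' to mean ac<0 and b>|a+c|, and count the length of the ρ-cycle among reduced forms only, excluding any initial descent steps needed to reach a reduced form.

D = 80, ⌊√D⌋ = 8
river: ρ → (-4,4,4)
river: ρ → (4,4,-4)
ρ-cycle length = 2 (tail of 0 descent steps not counted)

2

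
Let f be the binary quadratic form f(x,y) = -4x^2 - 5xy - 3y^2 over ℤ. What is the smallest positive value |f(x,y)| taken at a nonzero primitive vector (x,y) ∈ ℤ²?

translate: b→-3 (≡5 mod 8), so (4,5,3)→(4,-3,2)
flip: (4,-3,2)→(2,3,4)
translate: b→-1 (≡3 mod 4), so (2,3,4)→(2,-1,3)
reduced (well bottom): (2,-1,3) with a≤c, −a<b≤a
well minimum |f| = |-2| = 2 (negative-definite)

2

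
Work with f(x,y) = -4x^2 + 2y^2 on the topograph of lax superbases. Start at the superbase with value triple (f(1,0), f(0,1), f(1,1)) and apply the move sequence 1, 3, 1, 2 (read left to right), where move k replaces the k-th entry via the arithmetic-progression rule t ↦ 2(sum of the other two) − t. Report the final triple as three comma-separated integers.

start (-4,2,-2) = (f(1,0),f(0,1),f(1,1))
replace slot 1: 2·(2+(-2)) − (-4) = 4 → (4,2,-2)
replace slot 3: 2·(4+2) − (-2) = 14 → (4,2,14)
replace slot 1: 2·(2+14) − 4 = 28 → (28,2,14)
replace slot 2: 2·(28+14) − 2 = 82 → (28,82,14)

28,82,14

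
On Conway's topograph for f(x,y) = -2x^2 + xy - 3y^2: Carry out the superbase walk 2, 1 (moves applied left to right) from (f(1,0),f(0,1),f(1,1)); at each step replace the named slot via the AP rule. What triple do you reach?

start (-2,-3,-4) = (f(1,0),f(0,1),f(1,1))
replace slot 2: 2·((-2)+(-4)) − (-3) = -9 → (-2,-9,-4)
replace slot 1: 2·((-9)+(-4)) − (-2) = -24 → (-24,-9,-4)

-24,-9,-4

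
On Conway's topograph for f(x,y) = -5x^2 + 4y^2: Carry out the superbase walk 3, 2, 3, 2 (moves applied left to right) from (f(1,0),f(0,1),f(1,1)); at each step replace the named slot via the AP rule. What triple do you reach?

start (-5,4,-1) = (f(1,0),f(0,1),f(1,1))
replace slot 3: 2·((-5)+4) − (-1) = -1 → (-5,4,-1)
replace slot 2: 2·((-5)+(-1)) − 4 = -16 → (-5,-16,-1)
replace slot 3: 2·((-5)+(-16)) − (-1) = -41 → (-5,-16,-41)
replace slot 2: 2·((-5)+(-41)) − (-16) = -76 → (-5,-76,-41)

-5,-76,-41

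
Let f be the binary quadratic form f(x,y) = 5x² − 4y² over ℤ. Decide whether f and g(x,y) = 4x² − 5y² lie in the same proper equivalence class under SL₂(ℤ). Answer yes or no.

D₁ = 80, D₂ = 80
river cycle of f (length 2): (-4, 8, 1), (1, 8, -4)
river cycle of g (length 2): (4, 8, -1), (-1, 8, 4)
cycles differ ⇒ inequivalent

no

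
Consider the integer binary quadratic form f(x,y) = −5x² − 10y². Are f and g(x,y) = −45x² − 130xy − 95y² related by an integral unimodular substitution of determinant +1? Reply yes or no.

D₁ = -200, D₂ = -200
f is negative-definite; reduce −f:
−f: reduced (well bottom): (5,0,10) with a≤c, −a<b≤a
flip sign back: reduced form of f is (-5,0,-10)
g is negative-definite; reduce −g:
−g: translate: b→40 (≡130 mod 90), so (45,130,95)→(45,40,10)
−g: flip: (45,40,10)→(10,-40,45)
−g: translate: b→0 (≡-40 mod 20), so (10,-40,45)→(10,0,5)
−g: flip: (10,0,5)→(5,0,10)
−g: reduced (well bottom): (5,0,10) with a≤c, −a<b≤a
flip sign back: reduced form of g is (-5,0,-10)
reduced forms (-5, 0, -10) vs (-5, 0, -10) ⇒ equivalent

yes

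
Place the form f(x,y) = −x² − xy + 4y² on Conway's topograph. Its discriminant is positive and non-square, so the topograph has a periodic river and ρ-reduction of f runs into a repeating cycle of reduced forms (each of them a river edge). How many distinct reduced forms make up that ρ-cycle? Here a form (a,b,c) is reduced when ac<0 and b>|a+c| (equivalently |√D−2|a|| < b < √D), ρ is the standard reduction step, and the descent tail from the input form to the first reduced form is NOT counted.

D = 17, ⌊√D⌋ = 4
descent: ρ → (4,1,-1)
descent: ρ → (-1,3,2)  [lands on river]
river: ρ → (2,1,-2)
river: ρ → (-2,3,1)
river: ρ → (1,3,-2)
river: ρ → (-2,1,2)
river: ρ → (2,3,-1)
ρ-cycle length = 6 (tail of 2 descent steps not counted)

6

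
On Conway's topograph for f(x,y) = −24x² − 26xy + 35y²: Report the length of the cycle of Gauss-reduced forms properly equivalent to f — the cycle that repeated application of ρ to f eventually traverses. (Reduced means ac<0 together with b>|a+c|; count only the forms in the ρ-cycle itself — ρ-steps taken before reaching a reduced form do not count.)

D = 4036, ⌊√D⌋ = 63
descent: ρ → (35,26,-24)  [lands on river]
river: ρ → (-24,22,37)
river: ρ → (37,52,-9)
river: ρ → (-9,56,25)
river: ρ → (25,44,-21)
river: ρ → (-21,40,29)
river: ρ → (29,18,-32)
river: ρ → (-32,46,15)
river: ρ → (15,44,-35)
river: ρ → (-35,26,24)
river: ρ → (24,22,-37)
river: ρ → (-37,52,9)
river: ρ → (9,56,-25)
river: ρ → (-25,44,21)
river: ρ → (21,40,-29)
river: ρ → (-29,18,32)
river: ρ → (32,46,-15)
river: ρ → (-15,44,35)
ρ-cycle length = 18 (tail of 1 descent step not counted)

18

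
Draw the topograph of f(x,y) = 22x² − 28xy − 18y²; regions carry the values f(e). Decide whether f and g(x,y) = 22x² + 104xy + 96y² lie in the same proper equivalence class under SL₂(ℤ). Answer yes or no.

D₁ = 2368, D₂ = 2368
river cycle of f (length 6): (-18, 28, 22), (22, 16, -24), (-24, 32, 14), (14, 24, -32), (-32, 40, 6), (6, 44, -18)
river cycle of g (length 6): (14, 24, -32), (-32, 40, 6), (6, 44, -18), (-18, 28, 22), (22, 16, -24), (-24, 32, 14)
cycles coincide ⇒ equivalent

yes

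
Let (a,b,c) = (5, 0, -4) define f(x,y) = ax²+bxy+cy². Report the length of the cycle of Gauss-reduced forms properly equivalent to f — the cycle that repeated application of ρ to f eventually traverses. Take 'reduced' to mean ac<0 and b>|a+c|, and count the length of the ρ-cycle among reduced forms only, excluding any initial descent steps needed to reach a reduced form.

D = 80, ⌊√D⌋ = 8
descent: ρ → (-4,8,1)  [lands on river]
river: ρ → (1,8,-4)
ρ-cycle length = 2 (tail of 1 descent step not counted)

2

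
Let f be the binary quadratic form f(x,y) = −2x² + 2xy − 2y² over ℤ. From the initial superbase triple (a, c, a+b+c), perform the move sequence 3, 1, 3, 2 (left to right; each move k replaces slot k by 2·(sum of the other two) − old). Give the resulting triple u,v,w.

start (-2,-2,-2) = (f(1,0),f(0,1),f(1,1))
replace slot 3: 2·((-2)+(-2)) − (-2) = -6 → (-2,-2,-6)
replace slot 1: 2·((-2)+(-6)) − (-2) = -14 → (-14,-2,-6)
replace slot 3: 2·((-14)+(-2)) − (-6) = -26 → (-14,-2,-26)
replace slot 2: 2·((-14)+(-26)) − (-2) = -78 → (-14,-78,-26)

-14,-78,-26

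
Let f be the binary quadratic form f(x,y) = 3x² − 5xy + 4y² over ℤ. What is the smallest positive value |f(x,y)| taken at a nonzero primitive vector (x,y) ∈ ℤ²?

translate: b→1 (≡-5 mod 6), so (3,-5,4)→(3,1,2)
flip: (3,1,2)→(2,-1,3)
reduced (well bottom): (2,-1,3) with a≤c, −a<b≤a
well minimum = a = 2

2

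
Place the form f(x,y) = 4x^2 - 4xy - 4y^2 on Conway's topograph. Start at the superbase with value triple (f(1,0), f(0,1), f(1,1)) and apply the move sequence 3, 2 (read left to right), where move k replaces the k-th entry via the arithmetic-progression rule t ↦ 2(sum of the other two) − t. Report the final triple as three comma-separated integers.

start (4,-4,-4) = (f(1,0),f(0,1),f(1,1))
replace slot 3: 2·(4+(-4)) − (-4) = 4 → (4,-4,4)
replace slot 2: 2·(4+4) − (-4) = 20 → (4,20,4)

4,20,4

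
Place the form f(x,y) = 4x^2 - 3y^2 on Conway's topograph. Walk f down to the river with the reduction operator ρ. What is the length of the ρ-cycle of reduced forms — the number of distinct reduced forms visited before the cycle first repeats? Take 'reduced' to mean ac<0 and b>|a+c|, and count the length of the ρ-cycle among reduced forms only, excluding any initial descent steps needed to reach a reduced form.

D = 48, ⌊√D⌋ = 6
descent: ρ → (-3,6,1)  [lands on river]
river: ρ → (1,6,-3)
ρ-cycle length = 2 (tail of 1 descent step not counted)

2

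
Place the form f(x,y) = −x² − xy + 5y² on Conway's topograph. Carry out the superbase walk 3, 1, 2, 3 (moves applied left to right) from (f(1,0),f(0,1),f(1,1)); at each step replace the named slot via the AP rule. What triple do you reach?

start (-1,5,3) = (f(1,0),f(0,1),f(1,1))
replace slot 3: 2·((-1)+5) − 3 = 5 → (-1,5,5)
replace slot 1: 2·(5+5) − (-1) = 21 → (21,5,5)
replace slot 2: 2·(21+5) − 5 = 47 → (21,47,5)
replace slot 3: 2·(21+47) − 5 = 131 → (21,47,131)

21,47,131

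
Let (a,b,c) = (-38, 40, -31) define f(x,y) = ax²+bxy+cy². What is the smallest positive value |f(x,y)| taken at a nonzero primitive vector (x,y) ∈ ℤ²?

translate: b→36 (≡-40 mod 76), so (38,-40,31)→(38,36,29)
flip: (38,36,29)→(29,-36,38)
translate: b→22 (≡-36 mod 58), so (29,-36,38)→(29,22,31)
reduced (well bottom): (29,22,31) with a≤c, −a<b≤a
well minimum |f| = |-29| = 29 (negative-definite)

29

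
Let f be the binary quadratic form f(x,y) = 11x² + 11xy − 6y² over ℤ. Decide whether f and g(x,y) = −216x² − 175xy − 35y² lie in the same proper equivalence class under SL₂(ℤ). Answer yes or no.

D₁ = 385, D₂ = 385
river cycle of f (length 12): (-6, 13, 9), (9, 5, -10), (-10, 15, 4), (4, 17, -6), (-6, 19, 1), (1, 19, -6), (-6, 17, 4), (4, 15, -10), (-10, 5, 9), (9, 13, -6), … (2 more)
river cycle of g (length 12): (-6, 13, 9), (9, 5, -10), (-10, 15, 4), (4, 17, -6), (-6, 19, 1), (1, 19, -6), (-6, 17, 4), (4, 15, -10), (-10, 5, 9), (9, 13, -6), … (2 more)
cycles coincide ⇒ equivalent

yes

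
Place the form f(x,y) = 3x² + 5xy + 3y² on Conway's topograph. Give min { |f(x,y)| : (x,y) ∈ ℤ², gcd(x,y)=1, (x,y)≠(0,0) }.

translate: b→-1 (≡5 mod 6), so (3,5,3)→(3,-1,1)
flip: (3,-1,1)→(1,1,3)
reduced (well bottom): (1,1,3) with a≤c, −a<b≤a
well minimum = a = 1

1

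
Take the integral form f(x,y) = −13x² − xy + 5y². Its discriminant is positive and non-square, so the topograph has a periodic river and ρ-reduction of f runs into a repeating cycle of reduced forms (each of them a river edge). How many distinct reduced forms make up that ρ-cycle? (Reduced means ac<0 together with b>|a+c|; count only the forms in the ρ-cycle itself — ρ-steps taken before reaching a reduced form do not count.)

D = 261, ⌊√D⌋ = 16
descent: ρ → (5,11,-7)  [lands on river]
river: ρ → (-7,3,9)
river: ρ → (9,15,-1)
river: ρ → (-1,15,9)
river: ρ → (9,3,-7)
river: ρ → (-7,11,5)
river: ρ → (5,9,-9)
river: ρ → (-9,9,5)
ρ-cycle length = 8 (tail of 1 descent step not counted)

8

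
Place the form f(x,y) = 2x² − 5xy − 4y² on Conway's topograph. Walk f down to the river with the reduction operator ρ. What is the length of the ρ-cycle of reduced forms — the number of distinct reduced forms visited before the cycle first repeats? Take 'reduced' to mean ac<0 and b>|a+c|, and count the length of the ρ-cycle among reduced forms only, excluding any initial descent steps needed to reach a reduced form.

D = 57, ⌊√D⌋ = 7
descent: ρ → (-4,5,2)  [lands on river]
river: ρ → (2,7,-1)
river: ρ → (-1,7,2)
river: ρ → (2,5,-4)
river: ρ → (-4,3,3)
river: ρ → (3,3,-4)
ρ-cycle length = 6 (tail of 1 descent step not counted)

6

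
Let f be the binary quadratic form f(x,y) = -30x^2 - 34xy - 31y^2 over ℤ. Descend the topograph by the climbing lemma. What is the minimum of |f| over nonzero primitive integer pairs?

translate: b→-26 (≡34 mod 60), so (30,34,31)→(30,-26,27)
flip: (30,-26,27)→(27,26,30)
reduced (well bottom): (27,26,30) with a≤c, −a<b≤a
well minimum |f| = |-27| = 27 (negative-definite)

27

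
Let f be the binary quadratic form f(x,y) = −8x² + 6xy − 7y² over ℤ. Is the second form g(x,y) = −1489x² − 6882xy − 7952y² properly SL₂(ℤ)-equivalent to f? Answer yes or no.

D₁ = -188, D₂ = -188
f is negative-definite; reduce −f:
−f: flip: (8,-6,7)→(7,6,8)
−f: reduced (well bottom): (7,6,8) with a≤c, −a<b≤a
flip sign back: reduced form of f is (-7,-6,-8)
g is negative-definite; reduce −g:
−g: translate: b→926 (≡6882 mod 2978), so (1489,6882,7952)→(1489,926,144)
−g: flip: (1489,926,144)→(144,-926,1489)
−g: translate: b→-62 (≡-926 mod 288), so (144,-926,1489)→(144,-62,7)
−g: flip: (144,-62,7)→(7,62,144)
−g: translate: b→6 (≡62 mod 14), so (7,62,144)→(7,6,8)
−g: reduced (well bottom): (7,6,8) with a≤c, −a<b≤a
flip sign back: reduced form of g is (-7,-6,-8)
reduced forms (-7, -6, -8) vs (-7, -6, -8) ⇒ equivalent

yes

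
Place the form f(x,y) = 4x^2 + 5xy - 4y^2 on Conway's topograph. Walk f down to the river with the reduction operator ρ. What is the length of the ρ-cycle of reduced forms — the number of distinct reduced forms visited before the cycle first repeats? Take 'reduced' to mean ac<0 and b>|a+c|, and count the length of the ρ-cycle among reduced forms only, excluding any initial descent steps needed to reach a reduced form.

D = 89, ⌊√D⌋ = 9
river: ρ → (-4,3,5)
river: ρ → (5,7,-2)
river: ρ → (-2,9,1)
river: ρ → (1,9,-2)
river: ρ → (-2,7,5)
river: ρ → (5,3,-4)
river: ρ → (-4,5,4)
river: ρ → (4,3,-5)
river: ρ → (-5,7,2)
river: ρ → (2,9,-1)
river: ρ → (-1,9,2)
river: ρ → (2,7,-5)
river: ρ → (-5,3,4)
river: ρ → (4,5,-4)
ρ-cycle length = 14 (tail of 0 descent steps not counted)

14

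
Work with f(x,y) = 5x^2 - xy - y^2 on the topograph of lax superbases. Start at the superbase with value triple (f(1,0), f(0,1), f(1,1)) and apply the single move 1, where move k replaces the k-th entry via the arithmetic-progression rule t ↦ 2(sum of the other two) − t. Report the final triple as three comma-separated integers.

start (5,-1,3) = (f(1,0),f(0,1),f(1,1))
replace slot 1: 2·((-1)+3) − 5 = -1 → (-1,-1,3)

-1,-1,3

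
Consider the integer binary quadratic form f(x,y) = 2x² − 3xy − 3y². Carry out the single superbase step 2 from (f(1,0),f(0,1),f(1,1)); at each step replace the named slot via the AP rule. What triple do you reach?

start (2,-3,-4) = (f(1,0),f(0,1),f(1,1))
replace slot 2: 2·(2+(-4)) − (-3) = -1 → (2,-1,-4)

2,-1,-4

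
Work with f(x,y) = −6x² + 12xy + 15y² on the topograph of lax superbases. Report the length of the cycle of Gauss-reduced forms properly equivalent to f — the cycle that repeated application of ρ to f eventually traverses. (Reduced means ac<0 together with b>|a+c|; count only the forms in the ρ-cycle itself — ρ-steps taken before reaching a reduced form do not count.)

D = 504, ⌊√D⌋ = 22
river: ρ → (15,18,-3)
river: ρ → (-3,18,15)
river: ρ → (15,12,-6)
river: ρ → (-6,12,15)
ρ-cycle length = 4 (tail of 0 descent steps not counted)

4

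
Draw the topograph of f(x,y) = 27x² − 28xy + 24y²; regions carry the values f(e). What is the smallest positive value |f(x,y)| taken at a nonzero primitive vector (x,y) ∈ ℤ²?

translate: b→26 (≡-28 mod 54), so (27,-28,24)→(27,26,23)
flip: (27,26,23)→(23,-26,27)
translate: b→20 (≡-26 mod 46), so (23,-26,27)→(23,20,24)
reduced (well bottom): (23,20,24) with a≤c, −a<b≤a
well minimum = a = 23

23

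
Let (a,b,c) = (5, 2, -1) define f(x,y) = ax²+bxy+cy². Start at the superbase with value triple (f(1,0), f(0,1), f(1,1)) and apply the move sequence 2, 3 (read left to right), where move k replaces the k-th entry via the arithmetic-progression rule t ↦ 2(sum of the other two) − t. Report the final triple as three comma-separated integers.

start (5,-1,6) = (f(1,0),f(0,1),f(1,1))
replace slot 2: 2·(5+6) − (-1) = 23 → (5,23,6)
replace slot 3: 2·(5+23) − 6 = 50 → (5,23,50)

5,23,50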